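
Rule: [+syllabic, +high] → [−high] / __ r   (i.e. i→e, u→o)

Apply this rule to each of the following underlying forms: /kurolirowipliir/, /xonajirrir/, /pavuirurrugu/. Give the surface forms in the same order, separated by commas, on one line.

korolerowiplier, xonajerrer, pavuerorrugu

/kurolirowipliir/: /u/ is a high vowel immediately before /r/, so it lowers to [o]. /i/ is a high vowel immediately before /r/, so it lowers to [e]. /i/ is a high vowel immediately before /r/, so it lowers to [e]. → [korolerowiplier].
/xonajirrir/: /i/ is a high vowel immediately before /r/, so it lowers to [e]. /i/ is a high vowel immediately before /r/, so it lowers to [e]. → [xonajerrer].
/pavuirurrugu/: /i/ is a high vowel immediately before /r/, so it lowers to [e]. /u/ is a high vowel immediately before /r/, so it lowers to [o]. → [pavuerorrugu].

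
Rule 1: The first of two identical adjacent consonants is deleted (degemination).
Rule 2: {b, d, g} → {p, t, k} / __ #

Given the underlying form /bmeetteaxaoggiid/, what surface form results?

bmeeteaxaogiit

Rule 1 (degemination): /tt/ is a geminate; the first /t/ deletes. /gg/ is a geminate; the first /g/ deletes. /bmeetteaxaoggiid/ → bmeeteaxaogiid.
Rule 2 (final devoicing): /d/ is a voiced stop in word-final position, so it devoices to [t]. /bmeeteaxaogiid/ → bmeeteaxaogiit.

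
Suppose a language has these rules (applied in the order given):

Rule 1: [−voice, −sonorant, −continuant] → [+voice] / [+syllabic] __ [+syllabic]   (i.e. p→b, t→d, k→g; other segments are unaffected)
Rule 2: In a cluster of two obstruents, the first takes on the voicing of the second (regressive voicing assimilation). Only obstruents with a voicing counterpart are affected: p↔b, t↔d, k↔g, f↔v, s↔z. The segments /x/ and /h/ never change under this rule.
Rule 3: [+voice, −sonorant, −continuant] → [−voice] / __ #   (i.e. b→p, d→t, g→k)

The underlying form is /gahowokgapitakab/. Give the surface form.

gahowoggabidagap

Rule 1 (intervocalic voicing): /p/ is a voiceless stop between vowels /a/ and /i/, so it voices to [b]. /t/ is a voiceless stop between vowels /i/ and /a/, so it voices to [d]. /k/ is a voiceless stop between vowels /a/ and /a/, so it voices to [g]. /gahowokgapitakab/ → gahowokgabidagab.
Rule 2 (regressive voicing assimilation): /k/ precedes the voiced obstruent /g/, so it voices to [g] by assimilation. /gahowokgabidagab/ → gahowoggabidagab.
Rule 3 (final devoicing): /b/ is a voiced stop in word-final position, so it devoices to [p]. /gahowoggabidagab/ → gahowoggabidagap.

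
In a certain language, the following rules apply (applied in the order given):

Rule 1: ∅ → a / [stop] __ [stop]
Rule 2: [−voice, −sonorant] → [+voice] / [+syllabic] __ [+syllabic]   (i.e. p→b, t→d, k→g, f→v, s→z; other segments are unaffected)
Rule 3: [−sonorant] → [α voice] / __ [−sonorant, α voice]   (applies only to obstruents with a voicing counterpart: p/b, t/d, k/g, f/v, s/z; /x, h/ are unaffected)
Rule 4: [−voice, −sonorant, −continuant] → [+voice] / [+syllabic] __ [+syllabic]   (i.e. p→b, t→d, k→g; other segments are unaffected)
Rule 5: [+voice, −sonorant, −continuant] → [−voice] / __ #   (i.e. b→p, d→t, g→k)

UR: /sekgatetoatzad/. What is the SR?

Rule 1 (stop-cluster a-epenthesis): /k/ and /g/ form a stop–stop cluster, so [a] is inserted between them. /sekgatetoatzad/ → sekagatetoatzad.
Rule 2 (intervocalic voicing): /k/ is a voiceless obstruent between vowels /e/ and /a/, so it voices to [g]. /t/ is a voiceless obstruent between vowels /a/ and /e/, so it voices to [d]. /t/ is a voiceless obstruent between vowels /e/ and /o/, so it voices to [d]. /sekagatetoatzad/ → segagadedoatzad.
Rule 3 (regressive voicing assimilation): /t/ precedes the voiced obstruent /z/, so it voices to [d] by assimilation. /segagadedoatzad/ → segagadedoadzad.
Rule 4 (intervocalic voicing): no segment meets the environment; /segagadedoadzad/ is unchanged.
Rule 5 (final devoicing): /d/ is a voiced stop in word-final position, so it devoices to [t]. /segagadedoadzad/ → segagadedoadzat.

segagadedoadzat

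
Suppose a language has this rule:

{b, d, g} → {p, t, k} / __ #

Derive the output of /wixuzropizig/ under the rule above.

wixuzropizik

/g/ is a voiced stop in word-final position, so it devoices to [k].
Surface form: [wixuzropizik].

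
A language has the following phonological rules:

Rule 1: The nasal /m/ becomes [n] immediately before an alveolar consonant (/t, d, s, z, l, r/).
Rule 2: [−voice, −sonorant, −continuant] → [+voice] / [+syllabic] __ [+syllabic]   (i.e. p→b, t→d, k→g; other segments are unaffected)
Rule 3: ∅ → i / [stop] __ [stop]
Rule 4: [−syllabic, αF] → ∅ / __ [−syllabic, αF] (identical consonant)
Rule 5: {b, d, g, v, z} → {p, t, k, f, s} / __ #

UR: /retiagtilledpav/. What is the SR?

Rule 1 (nasal place assimilation): no segment meets the environment; /retiagtilledpav/ is unchanged.
Rule 2 (intervocalic voicing): /t/ is a voiceless stop between vowels /e/ and /i/, so it voices to [d]. /retiagtilledpav/ → rediagtilledpav.
Rule 3 (stop-cluster i-epenthesis): /g/ and /t/ form a stop–stop cluster, so [i] is inserted between them. /d/ and /p/ form a stop–stop cluster, so [i] is inserted between them. /rediagtilledpav/ → rediagitilledipav.
Rule 4 (degemination): /ll/ is a geminate; the first /l/ deletes. /rediagitilledipav/ → rediagitiledipav.
Rule 5 (final devoicing): /v/ is a voiced obstruent in word-final position, so it devoices to [f]. /rediagitiledipav/ → rediagitiledipaf.

rediagitiledipaf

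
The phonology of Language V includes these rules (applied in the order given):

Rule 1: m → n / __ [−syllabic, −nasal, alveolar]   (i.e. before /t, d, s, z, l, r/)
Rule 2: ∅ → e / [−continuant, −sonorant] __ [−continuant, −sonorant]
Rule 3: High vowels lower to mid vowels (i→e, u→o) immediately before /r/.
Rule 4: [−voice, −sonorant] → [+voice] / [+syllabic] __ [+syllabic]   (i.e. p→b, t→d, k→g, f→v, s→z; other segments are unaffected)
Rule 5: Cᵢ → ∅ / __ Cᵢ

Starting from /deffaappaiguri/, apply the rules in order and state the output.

Rule 1 (nasal place assimilation): no segment meets the environment; /deffaappaiguri/ is unchanged.
Rule 2 (stop-cluster e-epenthesis): /p/ and /p/ form a stop–stop cluster, so [e] is inserted between them. /deffaappaiguri/ → deffaapepaiguri.
Rule 3 (pre-rhotic lowering): /u/ is a high vowel immediately before /r/, so it lowers to [o]. /deffaapepaiguri/ → deffaapepaigori.
Rule 4 (intervocalic voicing): /p/ is a voiceless obstruent between vowels /a/ and /e/, so it voices to [b]. /p/ is a voiceless obstruent between vowels /e/ and /a/, so it voices to [b]. /deffaapepaigori/ → deffaabebaigori.
Rule 5 (degemination): /ff/ is a geminate; the first /f/ deletes. /deffaabebaigori/ → defaabebaigori.

defaabebaigori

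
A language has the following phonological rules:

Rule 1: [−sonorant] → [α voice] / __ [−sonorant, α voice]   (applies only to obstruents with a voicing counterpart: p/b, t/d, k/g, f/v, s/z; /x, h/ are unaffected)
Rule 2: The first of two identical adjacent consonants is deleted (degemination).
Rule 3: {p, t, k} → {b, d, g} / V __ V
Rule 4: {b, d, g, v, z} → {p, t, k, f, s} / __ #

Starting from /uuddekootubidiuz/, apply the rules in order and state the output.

uudegoodubidius

Rule 1 (regressive voicing assimilation): no segment meets the environment; /uuddekootubidiuz/ is unchanged.
Rule 2 (degemination): /dd/ is a geminate; the first /d/ deletes. /uuddekootubidiuz/ → uudekootubidiuz.
Rule 3 (intervocalic voicing): /k/ is a voiceless stop between vowels /e/ and /o/, so it voices to [g]. /t/ is a voiceless stop between vowels /o/ and /u/, so it voices to [d]. /uudekootubidiuz/ → uudegoodubidiuz.
Rule 4 (final devoicing): /z/ is a voiced obstruent in word-final position, so it devoices to [s]. /uudegoodubidiuz/ → uudegoodubidius.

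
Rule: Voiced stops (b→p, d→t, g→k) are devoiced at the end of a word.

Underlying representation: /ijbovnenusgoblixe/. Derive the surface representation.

ijbovnenusgoblixe

No segment of /ijbovnenusgoblixe/ meets the structural description of the rule, so the form surfaces unchanged.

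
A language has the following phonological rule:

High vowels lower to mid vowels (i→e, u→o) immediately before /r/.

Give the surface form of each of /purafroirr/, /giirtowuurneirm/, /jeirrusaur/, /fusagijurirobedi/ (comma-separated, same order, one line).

/purafroirr/: /u/ is a high vowel immediately before /r/, so it lowers to [o]. /i/ is a high vowel immediately before /r/, so it lowers to [e]. → [porafroerr].
/giirtowuurneirm/: /i/ is a high vowel immediately before /r/, so it lowers to [e]. /u/ is a high vowel immediately before /r/, so it lowers to [o]. /i/ is a high vowel immediately before /r/, so it lowers to [e]. → [giertowuorneerm].
/jeirrusaur/: /i/ is a high vowel immediately before /r/, so it lowers to [e]. /u/ is a high vowel immediately before /r/, so it lowers to [o]. → [jeerrusaor].
/fusagijurirobedi/: /u/ is a high vowel immediately before /r/, so it lowers to [o]. /i/ is a high vowel immediately before /r/, so it lowers to [e]. → [fusagijorerobedi].

porafroerr, giertowuorneerm, jeerrusaor, fusagijorerobedi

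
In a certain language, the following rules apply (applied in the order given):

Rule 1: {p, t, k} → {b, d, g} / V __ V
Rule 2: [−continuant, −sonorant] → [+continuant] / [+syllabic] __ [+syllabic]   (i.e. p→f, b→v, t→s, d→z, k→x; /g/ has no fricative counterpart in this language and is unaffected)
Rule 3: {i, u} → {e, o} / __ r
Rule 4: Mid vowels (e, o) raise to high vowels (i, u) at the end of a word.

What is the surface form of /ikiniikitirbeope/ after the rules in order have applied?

iginiigizerbeovi

Rule 1 (intervocalic voicing): /k/ is a voiceless stop between vowels /i/ and /i/, so it voices to [g]. /k/ is a voiceless stop between vowels /i/ and /i/, so it voices to [g]. /t/ is a voiceless stop between vowels /i/ and /i/, so it voices to [d]. /p/ is a voiceless stop between vowels /o/ and /e/, so it voices to [b]. /ikiniikitirbeope/ → iginiigidirbeobe.
Rule 2 (intervocalic spirantization): /d/ is a stop between vowels /i/ and /i/, so it spirantizes to the fricative [z]. /b/ is a stop between vowels /o/ and /e/, so it spirantizes to the fricative [v]. /iginiigidirbeobe/ → iginiigizirbeove.
Rule 3 (pre-rhotic lowering): /i/ is a high vowel immediately before /r/, so it lowers to [e]. /iginiigizirbeove/ → iginiigizerbeove.
Rule 4 (final vowel raising): /e/ is a mid vowel in word-final position, so it raises to [i]. /iginiigizerbeove/ → iginiigizerbeovi.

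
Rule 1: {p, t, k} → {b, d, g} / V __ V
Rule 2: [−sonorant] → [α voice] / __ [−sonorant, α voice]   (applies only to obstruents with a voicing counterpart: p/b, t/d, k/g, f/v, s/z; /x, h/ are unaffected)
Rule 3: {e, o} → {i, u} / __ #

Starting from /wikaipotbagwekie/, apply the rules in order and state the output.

wigaibodbagwegii

Rule 1 (intervocalic voicing): /k/ is a voiceless stop between vowels /i/ and /a/, so it voices to [g]. /p/ is a voiceless stop between vowels /i/ and /o/, so it voices to [b]. /k/ is a voiceless stop between vowels /e/ and /i/, so it voices to [g]. /wikaipotbagwekie/ → wigaibotbagwegie.
Rule 2 (regressive voicing assimilation): /t/ precedes the voiced obstruent /b/, so it voices to [d] by assimilation. /wigaibotbagwegie/ → wigaibodbagwegie.
Rule 3 (final vowel raising): /e/ is a mid vowel in word-final position, so it raises to [i]. /wigaibodbagwegie/ → wigaibodbagwegii.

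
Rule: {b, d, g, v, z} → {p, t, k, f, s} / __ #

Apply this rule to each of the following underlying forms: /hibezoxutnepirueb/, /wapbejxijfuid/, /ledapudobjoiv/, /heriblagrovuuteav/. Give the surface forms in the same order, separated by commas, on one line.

/hibezoxutnepirueb/: /b/ is a voiced obstruent in word-final position, so it devoices to [p]. → [hibezoxutnepiruep].
/wapbejxijfuid/: /d/ is a voiced obstruent in word-final position, so it devoices to [t]. → [wapbejxijfuit].
/ledapudobjoiv/: /v/ is a voiced obstruent in word-final position, so it devoices to [f]. → [ledapudobjoif].
/heriblagrovuuteav/: /v/ is a voiced obstruent in word-final position, so it devoices to [f]. → [heriblagrovuuteaf].

hibezoxutnepiruep, wapbejxijfuit, ledapudobjoif, heriblagrovuuteaf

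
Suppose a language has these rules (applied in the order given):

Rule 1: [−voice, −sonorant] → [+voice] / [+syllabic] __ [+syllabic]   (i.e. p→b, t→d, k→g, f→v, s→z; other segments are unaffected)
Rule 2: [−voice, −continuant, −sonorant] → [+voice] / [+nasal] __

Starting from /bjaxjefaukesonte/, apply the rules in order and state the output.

Rule 1 (intervocalic voicing): /f/ is a voiceless obstruent between vowels /e/ and /a/, so it voices to [v]. /k/ is a voiceless obstruent between vowels /u/ and /e/, so it voices to [g]. /s/ is a voiceless obstruent between vowels /e/ and /o/, so it voices to [z]. /bjaxjefaukesonte/ → bjaxjevaugezonte.
Rule 2 (post-nasal voicing): /t/ is a voiceless stop immediately after the nasal /n/, so it voices to [d]. /bjaxjevaugezonte/ → bjaxjevaugezonde.

bjaxjevaugezonde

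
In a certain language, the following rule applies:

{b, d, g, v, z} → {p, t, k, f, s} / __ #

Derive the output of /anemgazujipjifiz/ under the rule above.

anemgazujipjifis

Scanning /anemgazujipjifiz/: /g/ at position 5 is not in the conditioning environment; /z/ at position 7 is not in the conditioning environment; /z/ is a voiced obstruent in word-final position, so it devoices to [s].
Result: [anemgazujipjifis].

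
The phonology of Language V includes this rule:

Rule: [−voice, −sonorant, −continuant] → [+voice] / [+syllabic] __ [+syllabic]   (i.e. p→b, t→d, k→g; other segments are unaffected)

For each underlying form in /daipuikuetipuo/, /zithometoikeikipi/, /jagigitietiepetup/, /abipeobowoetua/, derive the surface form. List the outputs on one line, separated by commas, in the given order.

/daipuikuetipuo/: /p/ is a voiceless stop between vowels /i/ and /u/, so it voices to [b]. /k/ is a voiceless stop between vowels /i/ and /u/, so it voices to [g]. /t/ is a voiceless stop between vowels /e/ and /i/, so it voices to [d]. /p/ is a voiceless stop between vowels /i/ and /u/, so it voices to [b]. → [daibuiguedibuo].
/zithometoikeikipi/: /t/ is a voiceless stop between vowels /e/ and /o/, so it voices to [d]. /k/ is a voiceless stop between vowels /i/ and /e/, so it voices to [g]. /k/ is a voiceless stop between vowels /i/ and /i/, so it voices to [g]. /p/ is a voiceless stop between vowels /i/ and /i/, so it voices to [b]. → [zithomedoigeigibi].
/jagigitietiepetup/: /t/ is a voiceless stop between vowels /i/ and /i/, so it voices to [d]. /t/ is a voiceless stop between vowels /e/ and /i/, so it voices to [d]. /p/ is a voiceless stop between vowels /e/ and /e/, so it voices to [b]. /t/ is a voiceless stop between vowels /e/ and /u/, so it voices to [d]. → [jagigidiediebedup].
/abipeobowoetua/: /p/ is a voiceless stop between vowels /i/ and /e/, so it voices to [b]. /t/ is a voiceless stop between vowels /e/ and /u/, so it voices to [d]. → [abibeobowoedua].

daibuiguedibuo, zithomedoigeigibi, jagigidiediebedup, abibeobowoedua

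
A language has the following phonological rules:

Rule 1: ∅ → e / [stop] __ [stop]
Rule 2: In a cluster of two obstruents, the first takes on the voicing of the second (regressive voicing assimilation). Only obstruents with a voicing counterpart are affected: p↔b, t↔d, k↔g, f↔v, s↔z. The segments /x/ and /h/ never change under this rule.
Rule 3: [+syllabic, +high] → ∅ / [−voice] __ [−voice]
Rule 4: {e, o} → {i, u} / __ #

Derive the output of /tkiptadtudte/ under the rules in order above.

Rule 1 (stop-cluster e-epenthesis): /t/ and /k/ form a stop–stop cluster, so [e] is inserted between them. /p/ and /t/ form a stop–stop cluster, so [e] is inserted between them. /d/ and /t/ form a stop–stop cluster, so [e] is inserted between them. /d/ and /t/ form a stop–stop cluster, so [e] is inserted between them. /tkiptadtudte/ → tekipetadetudete.
Rule 2 (regressive voicing assimilation): no segment meets the environment; /tekipetadetudete/ is unchanged.
Rule 3 (high vowel syncope): /i/ is a high vowel flanked by voiceless consonants /k/ and /p/, so it deletes. /tekipetadetudete/ → tekpetadetudete.
Rule 4 (final vowel raising): /e/ is a mid vowel in word-final position, so it raises to [i]. /tekpetadetudete/ → tekpetadetudeti.

tekpetadetudeti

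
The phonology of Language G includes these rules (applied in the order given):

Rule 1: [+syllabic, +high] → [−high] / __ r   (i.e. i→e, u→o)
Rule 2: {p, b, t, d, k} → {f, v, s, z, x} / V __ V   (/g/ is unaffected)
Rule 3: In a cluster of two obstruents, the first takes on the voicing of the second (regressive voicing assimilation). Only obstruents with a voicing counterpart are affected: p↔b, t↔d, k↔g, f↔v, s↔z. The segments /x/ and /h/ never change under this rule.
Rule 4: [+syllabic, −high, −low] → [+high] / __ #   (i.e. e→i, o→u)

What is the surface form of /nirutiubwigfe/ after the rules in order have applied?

nerusiubwikfi

Rule 1 (pre-rhotic lowering): /i/ is a high vowel immediately before /r/, so it lowers to [e]. /nirutiubwigfe/ → nerutiubwigfe.
Rule 2 (intervocalic spirantization): /t/ is a stop between vowels /u/ and /i/, so it spirantizes to the fricative [s]. /nerutiubwigfe/ → nerusiubwigfe.
Rule 3 (regressive voicing assimilation): /g/ precedes the voiceless obstruent /f/, so it devoices to [k] by assimilation. /nerusiubwigfe/ → nerusiubwikfe.
Rule 4 (final vowel raising): /e/ is a mid vowel in word-final position, so it raises to [i]. /nerusiubwikfe/ → nerusiubwikfi.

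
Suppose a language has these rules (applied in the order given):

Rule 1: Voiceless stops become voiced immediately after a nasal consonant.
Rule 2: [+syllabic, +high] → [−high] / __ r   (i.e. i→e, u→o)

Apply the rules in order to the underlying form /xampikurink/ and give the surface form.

Rule 1 (post-nasal voicing): /p/ is a voiceless stop immediately after the nasal /m/, so it voices to [b]. /k/ is a voiceless stop immediately after the nasal /n/, so it voices to [g]. /xampikurink/ → xambikuring.
Rule 2 (pre-rhotic lowering): /u/ is a high vowel immediately before /r/, so it lowers to [o]. /xambikuring/ → xambikoring.

xambikoring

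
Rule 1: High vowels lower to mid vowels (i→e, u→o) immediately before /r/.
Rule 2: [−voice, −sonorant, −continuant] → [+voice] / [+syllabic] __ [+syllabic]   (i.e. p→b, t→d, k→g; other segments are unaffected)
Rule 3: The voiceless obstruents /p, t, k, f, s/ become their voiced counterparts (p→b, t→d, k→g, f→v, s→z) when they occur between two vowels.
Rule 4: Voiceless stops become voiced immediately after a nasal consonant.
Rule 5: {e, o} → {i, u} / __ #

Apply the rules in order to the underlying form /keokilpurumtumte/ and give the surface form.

Rule 1 (pre-rhotic lowering): /u/ is a high vowel immediately before /r/, so it lowers to [o]. /keokilpurumtumte/ → keokilporumtumte.
Rule 2 (intervocalic voicing): /k/ is a voiceless stop between vowels /o/ and /i/, so it voices to [g]. /keokilporumtumte/ → keogilporumtumte.
Rule 3 (intervocalic voicing): no segment meets the environment; /keogilporumtumte/ is unchanged.
Rule 4 (post-nasal voicing): /t/ is a voiceless stop immediately after the nasal /m/, so it voices to [d]. /t/ is a voiceless stop immediately after the nasal /m/, so it voices to [d]. /keogilporumtumte/ → keogilporumdumde.
Rule 5 (final vowel raising): /e/ is a mid vowel in word-final position, so it raises to [i]. /keogilporumdumde/ → keogilporumdumdi.

keogilporumdumdi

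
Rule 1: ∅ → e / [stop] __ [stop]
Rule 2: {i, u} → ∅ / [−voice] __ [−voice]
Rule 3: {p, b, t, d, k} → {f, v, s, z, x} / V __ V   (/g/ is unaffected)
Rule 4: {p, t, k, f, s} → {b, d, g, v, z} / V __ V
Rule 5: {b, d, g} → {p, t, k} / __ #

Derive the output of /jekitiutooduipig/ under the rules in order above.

jektiuzoozuivik

Rule 1 (stop-cluster e-epenthesis): no segment meets the environment; /jekitiutooduipig/ is unchanged.
Rule 2 (high vowel syncope): /i/ is a high vowel flanked by voiceless consonants /k/ and /t/, so it deletes. /jekitiutooduipig/ → jektiutooduipig.
Rule 3 (intervocalic spirantization): /t/ is a stop between vowels /u/ and /o/, so it spirantizes to the fricative [s]. /d/ is a stop between vowels /o/ and /u/, so it spirantizes to the fricative [z]. /p/ is a stop between vowels /i/ and /i/, so it spirantizes to the fricative [f]. /jektiutooduipig/ → jektiusoozuifig.
Rule 4 (intervocalic voicing): /s/ is a voiceless obstruent between vowels /u/ and /o/, so it voices to [z]. /f/ is a voiceless obstruent between vowels /i/ and /i/, so it voices to [v]. /jektiusoozuifig/ → jektiuzoozuivig.
Rule 5 (final devoicing): /g/ is a voiced stop in word-final position, so it devoices to [k]. /jektiuzoozuivig/ → jektiuzoozuivik.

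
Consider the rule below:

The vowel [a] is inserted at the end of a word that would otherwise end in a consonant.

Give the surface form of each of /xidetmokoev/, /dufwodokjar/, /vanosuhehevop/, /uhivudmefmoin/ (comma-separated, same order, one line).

xidetmokoeva, dufwodokjara, vanosuhehevopa, uhivudmefmoina

/xidetmokoev/: the form ends in the consonant /v/, so [a] is inserted word-finally. → [xidetmokoeva].
/dufwodokjar/: the form ends in the consonant /r/, so [a] is inserted word-finally. → [dufwodokjara].
/vanosuhehevop/: the form ends in the consonant /p/, so [a] is inserted word-finally. → [vanosuhehevopa].
/uhivudmefmoin/: the form ends in the consonant /n/, so [a] is inserted word-finally. → [uhivudmefmoina].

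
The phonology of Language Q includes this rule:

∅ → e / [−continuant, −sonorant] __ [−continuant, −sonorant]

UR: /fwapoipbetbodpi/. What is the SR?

fwapoipebetebodepi

/p/ and /b/ form a stop–stop cluster, so [e] is inserted between them.
/t/ and /b/ form a stop–stop cluster, so [e] is inserted between them.
/d/ and /p/ form a stop–stop cluster, so [e] is inserted between them.
Surface form: [fwapoipebetebodepi].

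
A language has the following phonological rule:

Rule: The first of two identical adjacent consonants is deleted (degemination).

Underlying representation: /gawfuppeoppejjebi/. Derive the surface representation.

gawfupeopejebi

/pp/ is a geminate; the first /p/ deletes.
/pp/ is a geminate; the first /p/ deletes.
/jj/ is a geminate; the first /j/ deletes.
The other instances of /g/, /w/, /f/, /p/, /j/, /b/ do not occur in the required environment and remain unchanged.
Surface form: [gawfupeopejebi].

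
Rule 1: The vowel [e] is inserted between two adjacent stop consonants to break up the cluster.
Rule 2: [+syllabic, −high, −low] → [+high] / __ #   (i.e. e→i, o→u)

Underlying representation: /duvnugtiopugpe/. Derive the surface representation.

duvnugetiopugepi

Rule 1 (stop-cluster e-epenthesis): /g/ and /t/ form a stop–stop cluster, so [e] is inserted between them. /g/ and /p/ form a stop–stop cluster, so [e] is inserted between them. /duvnugtiopugpe/ → duvnugetiopugepe.
Rule 2 (final vowel raising): /e/ is a mid vowel in word-final position, so it raises to [i]. /duvnugetiopugepe/ → duvnugetiopugepi.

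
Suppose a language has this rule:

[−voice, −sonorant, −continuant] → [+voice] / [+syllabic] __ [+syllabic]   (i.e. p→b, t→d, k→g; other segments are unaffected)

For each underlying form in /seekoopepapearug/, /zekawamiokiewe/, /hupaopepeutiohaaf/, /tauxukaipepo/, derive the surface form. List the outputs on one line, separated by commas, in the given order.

seegoobebabearug, zegawamiogiewe, hubaobebeudiohaaf, tauxugaibebo

/seekoopepapearug/: /k/ is a voiceless stop between vowels /e/ and /o/, so it voices to [g]. /p/ is a voiceless stop between vowels /o/ and /e/, so it voices to [b]. /p/ is a voiceless stop between vowels /e/ and /a/, so it voices to [b]. /p/ is a voiceless stop between vowels /a/ and /e/, so it voices to [b]. → [seegoobebabearug].
/zekawamiokiewe/: /k/ is a voiceless stop between vowels /e/ and /a/, so it voices to [g]. /k/ is a voiceless stop between vowels /o/ and /i/, so it voices to [g]. → [zegawamiogiewe].
/hupaopepeutiohaaf/: /p/ is a voiceless stop between vowels /u/ and /a/, so it voices to [b]. /p/ is a voiceless stop between vowels /o/ and /e/, so it voices to [b]. /p/ is a voiceless stop between vowels /e/ and /e/, so it voices to [b]. /t/ is a voiceless stop between vowels /u/ and /i/, so it voices to [d]. → [hubaobebeudiohaaf].
/tauxukaipepo/: /k/ is a voiceless stop between vowels /u/ and /a/, so it voices to [g]. /p/ is a voiceless stop between vowels /i/ and /e/, so it voices to [b]. /p/ is a voiceless stop between vowels /e/ and /o/, so it voices to [b]. → [tauxugaibebo].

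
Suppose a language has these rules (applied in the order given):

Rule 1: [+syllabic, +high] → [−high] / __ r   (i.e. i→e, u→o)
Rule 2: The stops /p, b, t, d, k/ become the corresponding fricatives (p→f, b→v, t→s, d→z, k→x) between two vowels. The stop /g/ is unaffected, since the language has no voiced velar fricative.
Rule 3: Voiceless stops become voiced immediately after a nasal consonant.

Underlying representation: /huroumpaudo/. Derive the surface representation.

horoumbauzo

Rule 1 (pre-rhotic lowering): /u/ is a high vowel immediately before /r/, so it lowers to [o]. /huroumpaudo/ → horoumpaudo.
Rule 2 (intervocalic spirantization): /d/ is a stop between vowels /u/ and /o/, so it spirantizes to the fricative [z]. /horoumpaudo/ → horoumpauzo.
Rule 3 (post-nasal voicing): /p/ is a voiceless stop immediately after the nasal /m/, so it voices to [b]. /horoumpauzo/ → horoumbauzo.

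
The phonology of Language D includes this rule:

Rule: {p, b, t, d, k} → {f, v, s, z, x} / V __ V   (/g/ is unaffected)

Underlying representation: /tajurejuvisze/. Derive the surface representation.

tajurejuvisze

No segment of /tajurejuvisze/ meets the structural description of the rule, so the form surfaces unchanged.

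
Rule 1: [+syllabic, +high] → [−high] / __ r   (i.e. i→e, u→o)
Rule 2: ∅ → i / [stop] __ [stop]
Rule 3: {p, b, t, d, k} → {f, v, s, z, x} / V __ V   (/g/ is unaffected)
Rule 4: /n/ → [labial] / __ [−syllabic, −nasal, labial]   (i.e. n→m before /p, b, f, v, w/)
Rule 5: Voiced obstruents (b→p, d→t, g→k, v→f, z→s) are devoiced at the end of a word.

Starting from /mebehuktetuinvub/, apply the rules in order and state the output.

mevehuxisesuimvup

Rule 1 (pre-rhotic lowering): no segment meets the environment; /mebehuktetuinvub/ is unchanged.
Rule 2 (stop-cluster i-epenthesis): /k/ and /t/ form a stop–stop cluster, so [i] is inserted between them. /mebehuktetuinvub/ → mebehukitetuinvub.
Rule 3 (intervocalic spirantization): /b/ is a stop between vowels /e/ and /e/, so it spirantizes to the fricative [v]. /k/ is a stop between vowels /u/ and /i/, so it spirantizes to the fricative [x]. /t/ is a stop between vowels /i/ and /e/, so it spirantizes to the fricative [s]. /t/ is a stop between vowels /e/ and /u/, so it spirantizes to the fricative [s]. /mebehukitetuinvub/ → mevehuxisesuinvub.
Rule 4 (nasal place assimilation): /n/ precedes the labial consonant /v/, so it assimilates in place to [m]. /mevehuxisesuinvub/ → mevehuxisesuimvub.
Rule 5 (final devoicing): /b/ is a voiced obstruent in word-final position, so it devoices to [p]. /mevehuxisesuimvub/ → mevehuxisesuimvup.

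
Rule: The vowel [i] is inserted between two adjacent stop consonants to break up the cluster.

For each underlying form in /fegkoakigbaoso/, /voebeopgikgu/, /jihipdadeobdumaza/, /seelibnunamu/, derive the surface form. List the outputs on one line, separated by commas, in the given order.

fegikoakigibaoso, voebeopigikigu, jihipidadeobidumaza, seelibnunamu

/fegkoakigbaoso/: /g/ and /k/ form a stop–stop cluster, so [i] is inserted between them. /g/ and /b/ form a stop–stop cluster, so [i] is inserted between them. → [fegikoakigibaoso].
/voebeopgikgu/: /p/ and /g/ form a stop–stop cluster, so [i] is inserted between them. /k/ and /g/ form a stop–stop cluster, so [i] is inserted between them. → [voebeopigikigu].
/jihipdadeobdumaza/: /p/ and /d/ form a stop–stop cluster, so [i] is inserted between them. /b/ and /d/ form a stop–stop cluster, so [i] is inserted between them. → [jihipidadeobidumaza].
/seelibnunamu/: the rule's environment is not met; surfaces unchanged as [seelibnunamu].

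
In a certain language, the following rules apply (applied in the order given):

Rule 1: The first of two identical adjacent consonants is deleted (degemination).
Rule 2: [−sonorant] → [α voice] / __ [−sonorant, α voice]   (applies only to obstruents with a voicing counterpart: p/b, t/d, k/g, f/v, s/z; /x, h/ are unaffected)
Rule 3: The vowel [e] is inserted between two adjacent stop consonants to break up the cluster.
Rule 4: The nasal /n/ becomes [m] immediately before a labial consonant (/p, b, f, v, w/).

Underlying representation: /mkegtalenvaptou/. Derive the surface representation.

Rule 1 (degemination): no segment meets the environment; /mkegtalenvaptou/ is unchanged.
Rule 2 (regressive voicing assimilation): /g/ precedes the voiceless obstruent /t/, so it devoices to [k] by assimilation. /mkegtalenvaptou/ → mkektalenvaptou.
Rule 3 (stop-cluster e-epenthesis): /k/ and /t/ form a stop–stop cluster, so [e] is inserted between them. /p/ and /t/ form a stop–stop cluster, so [e] is inserted between them. /mkektalenvaptou/ → mkeketalenvapetou.
Rule 4 (nasal place assimilation): /n/ precedes the labial consonant /v/, so it assimilates in place to [m]. /mkeketalenvapetou/ → mkeketalemvapetou.

mkeketalemvapetou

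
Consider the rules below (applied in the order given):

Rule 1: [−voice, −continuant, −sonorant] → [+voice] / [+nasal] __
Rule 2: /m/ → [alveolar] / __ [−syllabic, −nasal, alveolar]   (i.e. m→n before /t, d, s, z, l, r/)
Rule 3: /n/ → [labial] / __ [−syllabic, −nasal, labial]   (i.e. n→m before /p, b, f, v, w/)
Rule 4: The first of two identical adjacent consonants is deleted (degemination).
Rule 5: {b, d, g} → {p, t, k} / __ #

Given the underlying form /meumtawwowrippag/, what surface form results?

meundawowripak

Rule 1 (post-nasal voicing): /t/ is a voiceless stop immediately after the nasal /m/, so it voices to [d]. /meumtawwowrippag/ → meumdawwowrippag.
Rule 2 (nasal place assimilation): /m/ precedes the alveolar consonant /d/, so it assimilates in place to [n]. /meumdawwowrippag/ → meundawwowrippag.
Rule 3 (nasal place assimilation): no segment meets the environment; /meundawwowrippag/ is unchanged.
Rule 4 (degemination): /ww/ is a geminate; the first /w/ deletes. /pp/ is a geminate; the first /p/ deletes. /meundawwowrippag/ → meundawowripag.
Rule 5 (final devoicing): /g/ is a voiced stop in word-final position, so it devoices to [k]. /meundawowripag/ → meundawowripak.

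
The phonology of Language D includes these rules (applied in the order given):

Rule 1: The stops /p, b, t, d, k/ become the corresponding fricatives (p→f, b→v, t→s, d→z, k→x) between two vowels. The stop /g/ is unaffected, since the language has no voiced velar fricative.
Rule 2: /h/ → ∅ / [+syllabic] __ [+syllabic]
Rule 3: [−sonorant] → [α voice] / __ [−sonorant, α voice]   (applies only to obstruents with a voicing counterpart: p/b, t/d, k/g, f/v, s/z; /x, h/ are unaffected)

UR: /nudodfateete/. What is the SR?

nuzotfaseese

Rule 1 (intervocalic spirantization): /d/ is a stop between vowels /u/ and /o/, so it spirantizes to the fricative [z]. /t/ is a stop between vowels /a/ and /e/, so it spirantizes to the fricative [s]. /t/ is a stop between vowels /e/ and /e/, so it spirantizes to the fricative [s]. /nudodfateete/ → nuzodfaseese.
Rule 2 (intervocalic h-deletion): no segment meets the environment; /nuzodfaseese/ is unchanged.
Rule 3 (regressive voicing assimilation): /d/ precedes the voiceless obstruent /f/, so it devoices to [t] by assimilation. /nuzodfaseese/ → nuzotfaseese.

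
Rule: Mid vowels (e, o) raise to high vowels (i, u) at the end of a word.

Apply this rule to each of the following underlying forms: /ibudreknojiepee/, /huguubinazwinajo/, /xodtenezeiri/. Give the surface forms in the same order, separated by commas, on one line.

/ibudreknojiepee/: /e/ is a mid vowel in word-final position, so it raises to [i]. → [ibudreknojiepei].
/huguubinazwinajo/: /o/ is a mid vowel in word-final position, so it raises to [u]. → [huguubinazwinaju].
/xodtenezeiri/: the rule's environment is not met; surfaces unchanged as [xodtenezeiri].

ibudreknojiepei, huguubinazwinaju, xodtenezeiri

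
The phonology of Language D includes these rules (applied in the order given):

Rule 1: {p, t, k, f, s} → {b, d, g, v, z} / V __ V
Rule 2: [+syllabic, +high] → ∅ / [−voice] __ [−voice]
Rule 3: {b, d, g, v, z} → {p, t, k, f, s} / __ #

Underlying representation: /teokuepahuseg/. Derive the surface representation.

Rule 1 (intervocalic voicing): /k/ is a voiceless obstruent between vowels /o/ and /u/, so it voices to [g]. /p/ is a voiceless obstruent between vowels /e/ and /a/, so it voices to [b]. /s/ is a voiceless obstruent between vowels /u/ and /e/, so it voices to [z]. /teokuepahuseg/ → teoguebahuzeg.
Rule 2 (high vowel syncope): no segment meets the environment; /teoguebahuzeg/ is unchanged.
Rule 3 (final devoicing): /g/ is a voiced obstruent in word-final position, so it devoices to [k]. /teoguebahuzeg/ → teoguebahuzek.

teoguebahuzek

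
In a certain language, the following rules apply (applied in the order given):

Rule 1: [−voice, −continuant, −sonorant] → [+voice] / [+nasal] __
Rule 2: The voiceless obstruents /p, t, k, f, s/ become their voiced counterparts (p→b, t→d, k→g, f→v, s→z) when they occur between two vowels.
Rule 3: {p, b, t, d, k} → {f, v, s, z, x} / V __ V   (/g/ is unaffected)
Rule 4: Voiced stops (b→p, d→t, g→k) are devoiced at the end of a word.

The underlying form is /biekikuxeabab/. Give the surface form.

Rule 1 (post-nasal voicing): no segment meets the environment; /biekikuxeabab/ is unchanged.
Rule 2 (intervocalic voicing): /k/ is a voiceless obstruent between vowels /e/ and /i/, so it voices to [g]. /k/ is a voiceless obstruent between vowels /i/ and /u/, so it voices to [g]. /biekikuxeabab/ → biegiguxeabab.
Rule 3 (intervocalic spirantization): /b/ is a stop between vowels /a/ and /a/, so it spirantizes to the fricative [v]. /biegiguxeabab/ → biegiguxeavab.
Rule 4 (final devoicing): /b/ is a voiced stop in word-final position, so it devoices to [p]. /biegiguxeavab/ → biegiguxeavap.

biegiguxeavap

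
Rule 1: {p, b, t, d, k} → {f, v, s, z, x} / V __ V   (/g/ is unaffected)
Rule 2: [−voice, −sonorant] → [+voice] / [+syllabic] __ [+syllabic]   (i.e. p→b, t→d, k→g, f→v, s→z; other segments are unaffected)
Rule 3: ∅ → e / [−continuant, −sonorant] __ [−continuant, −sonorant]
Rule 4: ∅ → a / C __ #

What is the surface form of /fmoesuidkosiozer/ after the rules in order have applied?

fmoezuidekoziozera

Rule 1 (intervocalic spirantization): no segment meets the environment; /fmoesuidkosiozer/ is unchanged.
Rule 2 (intervocalic voicing): /s/ is a voiceless obstruent between vowels /e/ and /u/, so it voices to [z]. /s/ is a voiceless obstruent between vowels /o/ and /i/, so it voices to [z]. /fmoesuidkosiozer/ → fmoezuidkoziozer.
Rule 3 (stop-cluster e-epenthesis): /d/ and /k/ form a stop–stop cluster, so [e] is inserted between them. /fmoezuidkoziozer/ → fmoezuidekoziozer.
Rule 4 (final a-epenthesis): the form ends in the consonant /r/, so [a] is inserted word-finally. /fmoezuidekoziozer/ → fmoezuidekoziozera.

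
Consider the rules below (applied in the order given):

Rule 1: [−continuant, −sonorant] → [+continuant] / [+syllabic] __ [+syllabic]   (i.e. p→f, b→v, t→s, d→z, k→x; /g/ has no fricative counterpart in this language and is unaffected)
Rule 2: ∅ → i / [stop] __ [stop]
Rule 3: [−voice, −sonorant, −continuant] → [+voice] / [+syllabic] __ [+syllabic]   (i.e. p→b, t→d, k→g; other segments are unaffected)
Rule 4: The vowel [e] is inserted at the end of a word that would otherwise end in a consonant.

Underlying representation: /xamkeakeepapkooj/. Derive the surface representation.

xamkeaxeefabigooje

Rule 1 (intervocalic spirantization): /k/ is a stop between vowels /a/ and /e/, so it spirantizes to the fricative [x]. /p/ is a stop between vowels /e/ and /a/, so it spirantizes to the fricative [f]. /xamkeakeepapkooj/ → xamkeaxeefapkooj.
Rule 2 (stop-cluster i-epenthesis): /p/ and /k/ form a stop–stop cluster, so [i] is inserted between them. /xamkeaxeefapkooj/ → xamkeaxeefapikooj.
Rule 3 (intervocalic voicing): /p/ is a voiceless stop between vowels /a/ and /i/, so it voices to [b]. /k/ is a voiceless stop between vowels /i/ and /o/, so it voices to [g]. /xamkeaxeefapikooj/ → xamkeaxeefabigooj.
Rule 4 (final e-epenthesis): the form ends in the consonant /j/, so [e] is inserted word-finally. /xamkeaxeefabigooj/ → xamkeaxeefabigooje.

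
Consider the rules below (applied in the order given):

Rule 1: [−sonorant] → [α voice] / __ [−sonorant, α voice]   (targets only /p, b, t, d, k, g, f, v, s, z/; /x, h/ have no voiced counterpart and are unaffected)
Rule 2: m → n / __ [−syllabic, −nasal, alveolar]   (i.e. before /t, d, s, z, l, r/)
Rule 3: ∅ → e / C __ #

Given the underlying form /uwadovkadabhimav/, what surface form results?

Rule 1 (regressive voicing assimilation): /v/ precedes the voiceless obstruent /k/, so it devoices to [f] by assimilation. /b/ precedes the voiceless obstruent /h/, so it devoices to [p] by assimilation. /uwadovkadabhimav/ → uwadofkadaphimav.
Rule 2 (nasal place assimilation): no segment meets the environment; /uwadofkadaphimav/ is unchanged.
Rule 3 (final e-epenthesis): the form ends in the consonant /v/, so [e] is inserted word-finally. /uwadofkadaphimav/ → uwadofkadaphimave.

uwadofkadaphimave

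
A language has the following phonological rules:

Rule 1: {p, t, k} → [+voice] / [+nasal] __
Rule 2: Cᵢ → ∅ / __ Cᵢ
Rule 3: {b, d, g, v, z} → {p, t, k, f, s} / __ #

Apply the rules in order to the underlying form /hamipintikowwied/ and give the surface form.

hamipindikowiet

Rule 1 (post-nasal voicing): /t/ is a voiceless stop immediately after the nasal /n/, so it voices to [d]. /hamipintikowwied/ → hamipindikowwied.
Rule 2 (degemination): /ww/ is a geminate; the first /w/ deletes. /hamipindikowwied/ → hamipindikowied.
Rule 3 (final devoicing): /d/ is a voiced obstruent in word-final position, so it devoices to [t]. /hamipindikowied/ → hamipindikowiet.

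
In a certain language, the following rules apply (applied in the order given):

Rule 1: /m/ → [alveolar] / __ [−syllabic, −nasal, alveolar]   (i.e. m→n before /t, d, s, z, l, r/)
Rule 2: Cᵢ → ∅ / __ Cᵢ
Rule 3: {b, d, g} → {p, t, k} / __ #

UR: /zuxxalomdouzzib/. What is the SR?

zuxalondouzip

Rule 1 (nasal place assimilation): /m/ precedes the alveolar consonant /d/, so it assimilates in place to [n]. /zuxxalomdouzzib/ → zuxxalondouzzib.
Rule 2 (degemination): /xx/ is a geminate; the first /x/ deletes. /zz/ is a geminate; the first /z/ deletes. /zuxxalondouzzib/ → zuxalondouzib.
Rule 3 (final devoicing): /b/ is a voiced stop in word-final position, so it devoices to [p]. /zuxalondouzib/ → zuxalondouzip.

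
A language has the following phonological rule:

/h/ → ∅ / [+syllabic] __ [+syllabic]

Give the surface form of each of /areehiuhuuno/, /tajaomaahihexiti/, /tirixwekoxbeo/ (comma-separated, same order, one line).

areeiuuuno, tajaomaaiexiti, tirixwekoxbeo

/areehiuhuuno/: /h/ occurs between vowels /e/ and /i/, so it deletes. /h/ occurs between vowels /u/ and /u/, so it deletes. → [areeiuuuno].
/tajaomaahihexiti/: /h/ occurs between vowels /a/ and /i/, so it deletes. /h/ occurs between vowels /i/ and /e/, so it deletes. → [tajaomaaiexiti].
/tirixwekoxbeo/: the rule's environment is not met; surfaces unchanged as [tirixwekoxbeo].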